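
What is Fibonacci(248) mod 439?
424

Matrix identity: Q^n = [[F_(n+1), F_n], [F_n, F_(n-1)]] with Q = [[1,1],[1,0]].
n = 248 = 11111000₂. Square-and-multiply, entries mod 439:
Q^1 = [[1,1],[1,0]]
Q^3 = (Q^1)²·Q = [[3,2],[2,1]]
Q^7 = (Q^3)²·Q = [[21,13],[13,8]]
Q^15 = (Q^7)²·Q = [[109,171],[171,377]]
Q^31 = (Q^15)²·Q = [[430,295],[295,135]]
Q^62 = (Q^31)² = [[184,294],[294,329]]
Q^124 = (Q^62)² = [[6,245],[245,200]]
Q^248 = (Q^124)² = [[357,424],[424,372]]
F_248 mod 439 = Q^248[0][1] = 424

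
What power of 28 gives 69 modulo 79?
3

Baby-step giant-step with step n = ⌈√79⌉ = 9.
Baby steps 28^j mod 79 (j:value) for j=0..8: 0:1, 1:28, 2:73, 3:69, 4:36, 5:60, 6:21, 7:35, 8:32.
h = 69 is already in the table at j=3, so x = 3.
Check: 28^3 ≡ 69 (mod 79).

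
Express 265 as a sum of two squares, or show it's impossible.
3² + 16² (a=3, b=16)

Factorization: 265 = 5 × 53
By Fermat: n is sum of two squares iff every prime p ≡ 3 (mod 4) appears to even power.
All primes ≡ 3 (mod 4) appear to even power.
Search a = 0, 1, 2, … for 265 - a² a perfect square: first hit at a = 3: 265 - 9 = 256 = 16².
265 = 3² + 16² = 9 + 256 ✓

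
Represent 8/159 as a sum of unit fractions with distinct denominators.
1/20 + 1/3180

Greedy algorithm:
8/159: ceiling(159/8) = 20, use 1/20
1/3180: ceiling(3180/1) = 3180, use 1/3180
Result: 8/159 = 1/20 + 1/3180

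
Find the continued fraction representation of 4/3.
[1; 3]

Euclidean algorithm steps:
4 = 1 × 3 + 1
3 = 3 × 1 + 0
Continued fraction: [1; 3]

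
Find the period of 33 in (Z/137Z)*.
136

137 is prime, so ord(33) divides φ(137) = 136.
Divisors of 136: 1, 2, 4, 8, 17, 34, 68, 136.
Repeated squaring: 33^1 ≡ 33, 33^2 ≡ 130, 33^4 ≡ 49, 33^8 ≡ 72, 33^16 ≡ 115, 33^32 ≡ 73, 33^64 ≡ 123, 33^128 ≡ 59 (mod 137).
Test 33^d mod 137 for each divisor d in increasing order:
33^1 ≡ 33
33^2 ≡ 130
33^4 ≡ 49
33^8 ≡ 72
33^17 = 33^16·33^1 ≡ 96
33^34 = 33^32·33^2 ≡ 37
33^68 = 33^64·33^4 ≡ 136
33^136 = 33^128·33^8 ≡ 1  ← first divisor giving 1
The order is 136.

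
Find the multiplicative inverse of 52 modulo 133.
110

gcd(52, 133) = 1, so the inverse exists.
Extended Euclidean algorithm on (133, 52):
133 = 2 × 52 + 29  ⟹  29 = (1)·133 + (-2)·52
52 = 1 × 29 + 23  ⟹  23 = (-1)·133 + (3)·52
29 = 1 × 23 + 6  ⟹  6 = (2)·133 + (-5)·52
23 = 3 × 6 + 5  ⟹  5 = (-7)·133 + (18)·52
6 = 1 × 5 + 1  ⟹  1 = (9)·133 + (-23)·52
So (-23)·52 ≡ 1 (mod 133), i.e. 52^(-1) ≡ -23 ≡ 110 (mod 133).
Check: 52 × 110 = 5720 ≡ 1 (mod 133)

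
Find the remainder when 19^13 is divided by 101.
25

Repeated squaring. Binary of 13 = 1101.
19^1 ≡ 19 (mod 101); 19^2 ≡ 58 (mod 101); 19^4 ≡ 31 (mod 101); 19^8 ≡ 52 (mod 101)
19^13 = 19^1 × 19^4 × 19^8 ≡ 25 (mod 101)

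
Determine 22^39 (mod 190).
8

Repeated squaring. Binary of 39 = 100111.
22^1 ≡ 22 (mod 190); 22^2 ≡ 104 (mod 190); 22^4 ≡ 176 (mod 190); 22^8 ≡ 6 (mod 190); 22^16 ≡ 36 (mod 190); 22^32 ≡ 156 (mod 190)
22^39 = 22^1 × 22^2 × 22^4 × 22^32 ≡ 8 (mod 190)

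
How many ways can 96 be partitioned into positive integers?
118114304

p(n) counts ways to write n as a sum of positive integers (order ignored).
Euler's pentagonal recurrence: p(k) = p(k-1) + p(k-2) - p(k-5) - p(k-7) + p(k-12) + p(k-15) - ... (offsets j(3j∓1)/2, signs ++--, p(0)=1, p(<0)=0).
DP table for k = 0..95: p(0)=1, p(1)=1, p(2)=2, p(3)=3, p(4)=5, p(5)=7, p(6)=11, p(7)=15, p(8)=22, p(9)=30, p(10)=42, p(11)=56, p(12)=77, p(13)=101, p(14)=135, p(15)=176, p(16)=231, p(17)=297, p(18)=385, p(19)=490, p(20)=627, p(21)=792, p(22)=1002, p(23)=1255, p(24)=1575, p(25)=1958, p(26)=2436, p(27)=3010, p(28)=3718, p(29)=4565, p(30)=5604, p(31)=6842, p(32)=8349, p(33)=10143, p(34)=12310, p(35)=14883, p(36)=17977, p(37)=21637, p(38)=26015, p(39)=31185, p(40)=37338, p(41)=44583, p(42)=53174, p(43)=63261, p(44)=75175, p(45)=89134, p(46)=105558, p(47)=124754, p(48)=147273, p(49)=173525, p(50)=204226, p(51)=239943, p(52)=281589, p(53)=329931, p(54)=386155, p(55)=451276, p(56)=526823, p(57)=614154, p(58)=715220, p(59)=831820, p(60)=966467, p(61)=1121505, p(62)=1300156, p(63)=1505499, p(64)=1741630, p(65)=2012558, p(66)=2323520, p(67)=2679689, p(68)=3087735, p(69)=3554345, p(70)=4087968, p(71)=4697205, p(72)=5392783, p(73)=6185689, p(74)=7089500, p(75)=8118264, p(76)=9289091, p(77)=10619863, p(78)=12132164, p(79)=13848650, p(80)=15796476, p(81)=18004327, p(82)=20506255, p(83)=23338469, p(84)=26543660, p(85)=30167357, p(86)=34262962, p(87)=38887673, p(88)=44108109, p(89)=49995925, p(90)=56634173, p(91)=64112359, p(92)=72533807, p(93)=82010177, p(94)=92669720, p(95)=104651419.
Final step: p(96) = p(95) + p(94) - p(91) - p(89) + p(84) + p(81) - p(74) - p(70) + p(61) + p(56) - p(45) - p(39) + p(26) + p(19) - p(4)
= 104651419 + 92669720 - 64112359 - 49995925 + 26543660 + 18004327 - 7089500 - 4087968 + 1121505 + 526823 - 89134 - 31185 + 2436 + 490 - 5
= 118114304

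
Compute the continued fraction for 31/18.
[1; 1, 2, 1, 1, 2]

Euclidean algorithm steps:
31 = 1 × 18 + 13
18 = 1 × 13 + 5
13 = 2 × 5 + 3
5 = 1 × 3 + 2
3 = 1 × 2 + 1
2 = 2 × 1 + 0
Continued fraction: [1; 1, 2, 1, 1, 2]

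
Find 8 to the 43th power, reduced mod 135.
62

Repeated squaring. Binary of 43 = 101011.
8^1 ≡ 8 (mod 135); 8^2 ≡ 64 (mod 135); 8^4 ≡ 46 (mod 135); 8^8 ≡ 91 (mod 135); 8^16 ≡ 46 (mod 135); 8^32 ≡ 91 (mod 135)
8^43 = 8^1 × 8^2 × 8^8 × 8^32 ≡ 62 (mod 135)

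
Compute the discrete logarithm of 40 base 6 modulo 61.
55

Baby-step giant-step with step n = ⌈√61⌉ = 8.
Baby steps 6^j mod 61 (j:value) for j=0..7: 0:1, 1:6, 2:36, 3:33, 4:15, 5:29, 6:52, 7:7.
Giant-step multiplier: 6^(-8) ≡ 6^(60-8) = 6^52 ≡ 16 (mod 61).
Giant steps γ_i = 40·16^i mod 61: γ_0=40, γ_1=30, γ_2=53, γ_3=55, γ_4=26, γ_5=50, γ_6=7 (in table at j=7).
x = i·n + j = 6·8 + 7 = 55.
Check: 6^55 ≡ 40 (mod 61).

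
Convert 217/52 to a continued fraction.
[4; 5, 1, 3, 2]

Euclidean algorithm steps:
217 = 4 × 52 + 9
52 = 5 × 9 + 7
9 = 1 × 7 + 2
7 = 3 × 2 + 1
2 = 2 × 1 + 0
Continued fraction: [4; 5, 1, 3, 2]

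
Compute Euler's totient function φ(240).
64

240 = 2^4 × 3 × 5
φ(n) = n × ∏(1 - 1/p) for each prime p dividing n
φ(240) = 240 × (1 - 1/2) × (1 - 1/3) × (1 - 1/5) = 64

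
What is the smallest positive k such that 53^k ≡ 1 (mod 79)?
78

79 is prime, so ord(53) divides φ(79) = 78.
Divisors of 78: 1, 2, 3, 6, 13, 26, 39, 78.
Repeated squaring: 53^1 ≡ 53, 53^2 ≡ 44, 53^4 ≡ 40, 53^8 ≡ 20, 53^16 ≡ 5, 53^32 ≡ 25, 53^64 ≡ 72 (mod 79).
Test 53^d mod 79 for each divisor d in increasing order:
53^1 ≡ 53
53^2 ≡ 44
53^3 = 53^2·53^1 ≡ 41
53^6 = 53^4·53^2 ≡ 22
53^13 = 53^8·53^4·53^1 ≡ 56
53^26 = 53^16·53^8·53^2 ≡ 55
53^39 = 53^32·53^4·53^2·53^1 ≡ 78
53^78 = 53^64·53^8·53^4·53^2 ≡ 1  ← first divisor giving 1
The order is 78.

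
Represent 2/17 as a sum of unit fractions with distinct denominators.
1/9 + 1/153

Greedy algorithm:
2/17: ceiling(17/2) = 9, use 1/9
1/153: ceiling(153/1) = 153, use 1/153
Result: 2/17 = 1/9 + 1/153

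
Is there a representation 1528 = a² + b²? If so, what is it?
Not possible

Factorization: 1528 = 2^3 × 191
By Fermat: n is sum of two squares iff every prime p ≡ 3 (mod 4) appears to even power.
Prime(s) ≡ 3 (mod 4) with odd exponent: [(191, 1)]
Therefore 1528 cannot be expressed as a² + b².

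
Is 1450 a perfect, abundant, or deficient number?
deficient

Proper divisors of 1450: sum = 1 + 2 + 5 + 10 + 25 + 29 + 50 + 58 + 145 + 290 + 725 = 1340
Since 1340 < 1450, 1450 is deficient.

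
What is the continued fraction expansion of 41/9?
[4; 1, 1, 4]

Euclidean algorithm steps:
41 = 4 × 9 + 5
9 = 1 × 5 + 4
5 = 1 × 4 + 1
4 = 4 × 1 + 0
Continued fraction: [4; 1, 1, 4]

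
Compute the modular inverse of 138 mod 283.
121

gcd(138, 283) = 1, so the inverse exists.
Extended Euclidean algorithm on (283, 138):
283 = 2 × 138 + 7  ⟹  7 = (1)·283 + (-2)·138
138 = 19 × 7 + 5  ⟹  5 = (-19)·283 + (39)·138
7 = 1 × 5 + 2  ⟹  2 = (20)·283 + (-41)·138
5 = 2 × 2 + 1  ⟹  1 = (-59)·283 + (121)·138
So (121)·138 ≡ 1 (mod 283), i.e. 138^(-1) ≡ 121 (mod 283).
Check: 138 × 121 = 16698 ≡ 1 (mod 283)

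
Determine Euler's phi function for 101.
100

101 = 101
φ(n) = n × ∏(1 - 1/p) for each prime p dividing n
φ(101) = 101 × (1 - 1/101) = 100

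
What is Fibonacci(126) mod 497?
475

Matrix identity: Q^n = [[F_(n+1), F_n], [F_n, F_(n-1)]] with Q = [[1,1],[1,0]].
n = 126 = 1111110₂. Square-and-multiply, entries mod 497:
Q^1 = [[1,1],[1,0]]
Q^3 = (Q^1)²·Q = [[3,2],[2,1]]
Q^7 = (Q^3)²·Q = [[21,13],[13,8]]
Q^15 = (Q^7)²·Q = [[490,113],[113,377]]
Q^31 = (Q^15)²·Q = [[455,393],[393,62]]
Q^63 = (Q^31)²·Q = [[63,155],[155,405]]
Q^126 = (Q^63)² = [[162,475],[475,184]]
F_126 mod 497 = Q^126[0][1] = 475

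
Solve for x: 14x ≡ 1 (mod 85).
79

gcd(14, 85) = 1, so the inverse exists.
Extended Euclidean algorithm on (85, 14):
85 = 6 × 14 + 1  ⟹  1 = (1)·85 + (-6)·14
So (-6)·14 ≡ 1 (mod 85), i.e. 14^(-1) ≡ -6 ≡ 79 (mod 85).
Check: 14 × 79 = 1106 ≡ 1 (mod 85)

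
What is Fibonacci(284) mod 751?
175

Matrix identity: Q^n = [[F_(n+1), F_n], [F_n, F_(n-1)]] with Q = [[1,1],[1,0]].
n = 284 = 100011100₂. Square-and-multiply, entries mod 751:
Q^1 = [[1,1],[1,0]]
Q^2 = (Q^1)² = [[2,1],[1,1]]
Q^4 = (Q^2)² = [[5,3],[3,2]]
Q^8 = (Q^4)² = [[34,21],[21,13]]
Q^17 = (Q^8)²·Q = [[331,95],[95,236]]
Q^35 = (Q^17)²·Q = [[472,679],[679,544]]
Q^71 = (Q^35)²·Q = [[110,415],[415,446]]
Q^142 = (Q^71)² = [[330,183],[183,147]]
Q^284 = (Q^142)² = [[450,175],[175,275]]
F_284 mod 751 = Q^284[0][1] = 175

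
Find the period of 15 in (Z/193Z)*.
192

193 is prime, so ord(15) divides φ(193) = 192.
Divisors of 192: 1, 2, 3, 4, 6, 8, 12, 16, 24, 32, 48, 64, 96, 192.
Repeated squaring: 15^1 ≡ 15, 15^2 ≡ 32, 15^4 ≡ 59, 15^8 ≡ 7, 15^16 ≡ 49, 15^32 ≡ 85, 15^64 ≡ 84, 15^128 ≡ 108 (mod 193).
Test 15^d mod 193 for each divisor d in increasing order:
15^1 ≡ 15
15^2 ≡ 32
15^3 = 15^2·15^1 ≡ 94
15^4 ≡ 59
15^6 = 15^4·15^2 ≡ 151
15^8 ≡ 7
15^12 = 15^8·15^4 ≡ 27
15^16 ≡ 49
15^24 = 15^16·15^8 ≡ 150
15^32 ≡ 85
15^48 = 15^32·15^16 ≡ 112
15^64 ≡ 84
15^96 = 15^64·15^32 ≡ 192
15^192 = 15^128·15^64 ≡ 1  ← first divisor giving 1
The order is 192.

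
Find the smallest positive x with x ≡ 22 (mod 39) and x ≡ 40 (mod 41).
1270

Using Chinese Remainder Theorem:
M = 39 × 41 = 1599
M1 = 41, M2 = 39
y1 = 41^(-1) mod 39 = 20
y2 = 39^(-1) mod 41 = 20
x = (22×41×20 + 40×39×20) mod 1599 = 1270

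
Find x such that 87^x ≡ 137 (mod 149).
73

Baby-step giant-step with step n = ⌈√149⌉ = 13.
Baby steps 87^j mod 149 (j:value) for j=0..12: 0:1, 1:87, 2:119, 3:72, 4:6, 5:75, 6:118, 7:134, 8:36, 9:3, 10:112, 11:59, 12:67.
Giant-step multiplier: 87^(-13) ≡ 87^(148-13) = 87^135 ≡ 58 (mod 149).
Giant steps γ_i = 137·58^i mod 149: γ_0=137, γ_1=49, γ_2=11, γ_3=42, γ_4=52, γ_5=36 (in table at j=8).
x = i·n + j = 5·13 + 8 = 73.
Check: 87^73 ≡ 137 (mod 149).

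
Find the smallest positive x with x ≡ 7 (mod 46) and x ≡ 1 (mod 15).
421

Using Chinese Remainder Theorem:
M = 46 × 15 = 690
M1 = 15, M2 = 46
y1 = 15^(-1) mod 46 = 43
y2 = 46^(-1) mod 15 = 1
x = (7×15×43 + 1×46×1) mod 690 = 421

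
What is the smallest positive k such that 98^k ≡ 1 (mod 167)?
83

167 is prime, so ord(98) divides φ(167) = 166.
Divisors of 166: 1, 2, 83, 166.
Repeated squaring: 98^1 ≡ 98, 98^2 ≡ 85, 98^4 ≡ 44, 98^8 ≡ 99, 98^16 ≡ 115, 98^32 ≡ 32, 98^64 ≡ 22, 98^128 ≡ 150 (mod 167).
Test 98^d mod 167 for each divisor d in increasing order:
98^1 ≡ 98
98^2 ≡ 85
98^83 = 98^64·98^16·98^2·98^1 ≡ 1  ← first divisor giving 1
The order is 83.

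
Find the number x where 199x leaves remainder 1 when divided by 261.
181

gcd(199, 261) = 1, so the inverse exists.
Extended Euclidean algorithm on (261, 199):
261 = 1 × 199 + 62  ⟹  62 = (1)·261 + (-1)·199
199 = 3 × 62 + 13  ⟹  13 = (-3)·261 + (4)·199
62 = 4 × 13 + 10  ⟹  10 = (13)·261 + (-17)·199
13 = 1 × 10 + 3  ⟹  3 = (-16)·261 + (21)·199
10 = 3 × 3 + 1  ⟹  1 = (61)·261 + (-80)·199
So (-80)·199 ≡ 1 (mod 261), i.e. 199^(-1) ≡ -80 ≡ 181 (mod 261).
Check: 199 × 181 = 36019 ≡ 1 (mod 261)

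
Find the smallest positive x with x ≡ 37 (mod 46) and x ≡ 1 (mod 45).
451

Using Chinese Remainder Theorem:
M = 46 × 45 = 2070
M1 = 45, M2 = 46
y1 = 45^(-1) mod 46 = 45
y2 = 46^(-1) mod 45 = 1
x = (37×45×45 + 1×46×1) mod 2070 = 451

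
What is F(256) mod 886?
595

Matrix identity: Q^n = [[F_(n+1), F_n], [F_n, F_(n-1)]] with Q = [[1,1],[1,0]].
n = 256 = 100000000₂. Square-and-multiply, entries mod 886:
Q^1 = [[1,1],[1,0]]
Q^2 = (Q^1)² = [[2,1],[1,1]]
Q^4 = (Q^2)² = [[5,3],[3,2]]
Q^8 = (Q^4)² = [[34,21],[21,13]]
Q^16 = (Q^8)² = [[711,101],[101,610]]
Q^32 = (Q^16)² = [[70,521],[521,435]]
Q^64 = (Q^32)² = [[795,849],[849,832]]
Q^128 = (Q^64)² = [[790,49],[49,741]]
Q^256 = (Q^128)² = [[99,595],[595,390]]
F_256 mod 886 = Q^256[0][1] = 595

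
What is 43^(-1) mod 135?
22

gcd(43, 135) = 1, so the inverse exists.
Extended Euclidean algorithm on (135, 43):
135 = 3 × 43 + 6  ⟹  6 = (1)·135 + (-3)·43
43 = 7 × 6 + 1  ⟹  1 = (-7)·135 + (22)·43
So (22)·43 ≡ 1 (mod 135), i.e. 43^(-1) ≡ 22 (mod 135).
Check: 43 × 22 = 946 ≡ 1 (mod 135)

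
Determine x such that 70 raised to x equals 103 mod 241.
141

Baby-step giant-step with step n = ⌈√241⌉ = 16.
Baby steps 70^j mod 241 (j:value) for j=0..15: 0:1, 1:70, 2:80, 3:57, 4:134, 5:222, 6:116, 7:167, 8:122, 9:105, 10:120, 11:206, 12:201, 13:92, 14:174, 15:130.
Giant-step multiplier: 70^(-16) ≡ 70^(240-16) = 70^224 ≡ 54 (mod 241).
Giant steps γ_i = 103·54^i mod 241: γ_0=103, γ_1=19, γ_2=62, γ_3=215, γ_4=42, γ_5=99, γ_6=44, γ_7=207, γ_8=92 (in table at j=13).
x = i·n + j = 8·16 + 13 = 141.
Check: 70^141 ≡ 103 (mod 241).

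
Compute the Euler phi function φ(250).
100

250 = 2 × 5^3
φ(n) = n × ∏(1 - 1/p) for each prime p dividing n
φ(250) = 250 × (1 - 1/2) × (1 - 1/5) = 100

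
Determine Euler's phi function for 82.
40

82 = 2 × 41
φ(n) = n × ∏(1 - 1/p) for each prime p dividing n
φ(82) = 82 × (1 - 1/2) × (1 - 1/41) = 40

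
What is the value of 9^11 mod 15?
9

Repeated squaring. Binary of 11 = 1011.
9^1 ≡ 9 (mod 15); 9^2 ≡ 6 (mod 15); 9^4 ≡ 6 (mod 15); 9^8 ≡ 6 (mod 15)
9^11 = 9^1 × 9^2 × 9^8 ≡ 9 (mod 15)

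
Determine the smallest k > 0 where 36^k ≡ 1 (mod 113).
56

113 is prime, so ord(36) divides φ(113) = 112.
Divisors of 112: 1, 2, 4, 7, 8, 14, 16, 28, 56, 112.
Repeated squaring: 36^1 ≡ 36, 36^2 ≡ 53, 36^4 ≡ 97, 36^8 ≡ 30, 36^16 ≡ 109, 36^32 ≡ 16, 36^64 ≡ 30 (mod 113).
Test 36^d mod 113 for each divisor d in increasing order:
36^1 ≡ 36
36^2 ≡ 53
36^4 ≡ 97
36^7 = 36^4·36^2·36^1 ≡ 95
36^8 ≡ 30
36^14 = 36^8·36^4·36^2 ≡ 98
36^16 ≡ 109
36^28 = 36^16·36^8·36^4 ≡ 112
36^56 = 36^32·36^16·36^8 ≡ 1  ← first divisor giving 1
The order is 56.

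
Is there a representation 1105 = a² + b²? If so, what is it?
4² + 33² (a=4, b=33)

Factorization: 1105 = 5 × 13 × 17
By Fermat: n is sum of two squares iff every prime p ≡ 3 (mod 4) appears to even power.
All primes ≡ 3 (mod 4) appear to even power.
Search a = 0, 1, 2, … for 1105 - a² a perfect square: first hit at a = 4: 1105 - 16 = 1089 = 33².
1105 = 4² + 33² = 16 + 1089 ✓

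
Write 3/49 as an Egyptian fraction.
1/17 + 1/417 + 1/347361

Greedy algorithm:
3/49: ceiling(49/3) = 17, use 1/17
2/833: ceiling(833/2) = 417, use 1/417
1/347361: ceiling(347361/1) = 347361, use 1/347361
Result: 3/49 = 1/17 + 1/417 + 1/347361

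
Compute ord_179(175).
178

179 is prime, so ord(175) divides φ(179) = 178.
Divisors of 178: 1, 2, 89, 178.
Repeated squaring: 175^1 ≡ 175, 175^2 ≡ 16, 175^4 ≡ 77, 175^8 ≡ 22, 175^16 ≡ 126, 175^32 ≡ 124, 175^64 ≡ 161, 175^128 ≡ 145 (mod 179).
Test 175^d mod 179 for each divisor d in increasing order:
175^1 ≡ 175
175^2 ≡ 16
175^89 = 175^64·175^16·175^8·175^1 ≡ 178
175^178 = 175^128·175^32·175^16·175^2 ≡ 1  ← first divisor giving 1
The order is 178.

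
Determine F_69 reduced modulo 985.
444

Matrix identity: Q^n = [[F_(n+1), F_n], [F_n, F_(n-1)]] with Q = [[1,1],[1,0]].
n = 69 = 1000101₂. Square-and-multiply, entries mod 985:
Q^1 = [[1,1],[1,0]]
Q^2 = (Q^1)² = [[2,1],[1,1]]
Q^4 = (Q^2)² = [[5,3],[3,2]]
Q^8 = (Q^4)² = [[34,21],[21,13]]
Q^17 = (Q^8)²·Q = [[614,612],[612,2]]
Q^34 = (Q^17)² = [[970,722],[722,248]]
Q^69 = (Q^34)²·Q = [[235,444],[444,776]]
F_69 mod 985 = Q^69[0][1] = 444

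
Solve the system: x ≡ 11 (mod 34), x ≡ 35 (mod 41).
691

Using Chinese Remainder Theorem:
M = 34 × 41 = 1394
M1 = 41, M2 = 34
y1 = 41^(-1) mod 34 = 5
y2 = 34^(-1) mod 41 = 35
x = (11×41×5 + 35×34×35) mod 1394 = 691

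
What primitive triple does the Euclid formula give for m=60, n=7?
(3551, 840, 3649)

Euclid's formula: a = m² - n², b = 2mn, c = m² + n²
m = 60, n = 7
a = 60² - 7² = 3600 - 49 = 3551
b = 2 × 60 × 7 = 840
c = 60² + 7² = 3600 + 49 = 3649
Verification: 3551² + 840² = 12609601 + 705600 = 13315201 = 3649² ✓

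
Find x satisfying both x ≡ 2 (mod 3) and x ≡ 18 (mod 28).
74

Using Chinese Remainder Theorem:
M = 3 × 28 = 84
M1 = 28, M2 = 3
y1 = 28^(-1) mod 3 = 1
y2 = 3^(-1) mod 28 = 19
x = (2×28×1 + 18×3×19) mod 84 = 74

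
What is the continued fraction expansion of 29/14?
[2; 14]

Euclidean algorithm steps:
29 = 2 × 14 + 1
14 = 14 × 1 + 0
Continued fraction: [2; 14]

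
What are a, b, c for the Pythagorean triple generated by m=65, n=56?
(1089, 7280, 7361)

Euclid's formula: a = m² - n², b = 2mn, c = m² + n²
m = 65, n = 56
a = 65² - 56² = 4225 - 3136 = 1089
b = 2 × 65 × 56 = 7280
c = 65² + 56² = 4225 + 3136 = 7361
Verification: 1089² + 7280² = 1185921 + 52998400 = 54184321 = 7361² ✓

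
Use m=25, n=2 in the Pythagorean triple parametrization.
(621, 100, 629)

Euclid's formula: a = m² - n², b = 2mn, c = m² + n²
m = 25, n = 2
a = 25² - 2² = 625 - 4 = 621
b = 2 × 25 × 2 = 100
c = 25² + 2² = 625 + 4 = 629
Verification: 621² + 100² = 385641 + 10000 = 395641 = 629² ✓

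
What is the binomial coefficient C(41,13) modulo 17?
0

Using Lucas' theorem:
Write n=41 and k=13 in base 17:
n in base 17: [2, 7]
k in base 17: [0, 13]
C(41,13) mod 17 = ∏ C(n_i, k_i) mod 17
Digit binomials (mod 17): C(2,0) = 1; C(7,13) = 0 (k_i > n_i)
Product: 1 × 0 = 0 ≡ 0 (mod 17)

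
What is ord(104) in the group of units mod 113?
56

113 is prime, so ord(104) divides φ(113) = 112.
Divisors of 112: 1, 2, 4, 7, 8, 14, 16, 28, 56, 112.
Repeated squaring: 104^1 ≡ 104, 104^2 ≡ 81, 104^4 ≡ 7, 104^8 ≡ 49, 104^16 ≡ 28, 104^32 ≡ 106, 104^64 ≡ 49 (mod 113).
Test 104^d mod 113 for each divisor d in increasing order:
104^1 ≡ 104
104^2 ≡ 81
104^4 ≡ 7
104^7 = 104^4·104^2·104^1 ≡ 95
104^8 ≡ 49
104^14 = 104^8·104^4·104^2 ≡ 98
104^16 ≡ 28
104^28 = 104^16·104^8·104^4 ≡ 112
104^56 = 104^32·104^16·104^8 ≡ 1  ← first divisor giving 1
The order is 56.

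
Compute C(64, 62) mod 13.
1

Using Lucas' theorem:
Write n=64 and k=62 in base 13:
n in base 13: [4, 12]
k in base 13: [4, 10]
C(64,62) mod 13 = ∏ C(n_i, k_i) mod 13
Digit binomials (mod 13): C(4,4) = 1; C(12,10) = 66 ≡ 1
Product: 1 × 1 = 1 ≡ 1 (mod 13)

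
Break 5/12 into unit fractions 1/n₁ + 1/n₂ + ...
1/3 + 1/12

Greedy algorithm:
5/12: ceiling(12/5) = 3, use 1/3
1/12: ceiling(12/1) = 12, use 1/12
Result: 5/12 = 1/3 + 1/12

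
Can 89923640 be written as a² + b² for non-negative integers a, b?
Not possible

Factorization: 89923640 = 2^3 × 5 × 131^3
By Fermat: n is sum of two squares iff every prime p ≡ 3 (mod 4) appears to even power.
Prime(s) ≡ 3 (mod 4) with odd exponent: [(131, 3)]
Therefore 89923640 cannot be expressed as a² + b².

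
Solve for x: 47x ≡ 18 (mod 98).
x ≡ 40 (mod 98)

gcd(47, 98) = 1, which divides 18, so solutions exist.
Find 47^(-1) mod 98 by the extended Euclidean algorithm:
98 = 2 × 47 + 4  ⟹  4 = (1)·98 + (-2)·47
47 = 11 × 4 + 3  ⟹  3 = (-11)·98 + (23)·47
4 = 1 × 3 + 1  ⟹  1 = (12)·98 + (-25)·47
So (-25)·47 ≡ 1 (mod 98), i.e. 47^(-1) ≡ -25 ≡ 73 (mod 98).
x ≡ 73 × 18 = 1314 ≡ 40 (mod 98).
Check: 47 × 40 = 1880 ≡ 18 (mod 98).
Unique solution: x ≡ 40 (mod 98)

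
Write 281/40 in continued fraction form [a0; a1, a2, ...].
[7; 40]

Euclidean algorithm steps:
281 = 7 × 40 + 1
40 = 40 × 1 + 0
Continued fraction: [7; 40]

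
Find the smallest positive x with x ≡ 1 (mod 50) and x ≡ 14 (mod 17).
201

Using Chinese Remainder Theorem:
M = 50 × 17 = 850
M1 = 17, M2 = 50
y1 = 17^(-1) mod 50 = 3
y2 = 50^(-1) mod 17 = 16
x = (1×17×3 + 14×50×16) mod 850 = 201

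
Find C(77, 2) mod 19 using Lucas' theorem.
0

Using Lucas' theorem:
Write n=77 and k=2 in base 19:
n in base 19: [4, 1]
k in base 19: [0, 2]
C(77,2) mod 19 = ∏ C(n_i, k_i) mod 19
Digit binomials (mod 19): C(4,0) = 1; C(1,2) = 0 (k_i > n_i)
Product: 1 × 0 = 0 ≡ 0 (mod 19)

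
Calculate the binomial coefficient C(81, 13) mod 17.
1

Using Lucas' theorem:
Write n=81 and k=13 in base 17:
n in base 17: [4, 13]
k in base 17: [0, 13]
C(81,13) mod 17 = ∏ C(n_i, k_i) mod 17
Digit binomials (mod 17): C(4,0) = 1; C(13,13) = 1
Product: 1 × 1 = 1 ≡ 1 (mod 17)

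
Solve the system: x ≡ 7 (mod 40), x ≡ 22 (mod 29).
167

Using Chinese Remainder Theorem:
M = 40 × 29 = 1160
M1 = 29, M2 = 40
y1 = 29^(-1) mod 40 = 29
y2 = 40^(-1) mod 29 = 8
x = (7×29×29 + 22×40×8) mod 1160 = 167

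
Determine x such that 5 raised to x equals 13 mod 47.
11

Baby-step giant-step with step n = ⌈√47⌉ = 7.
Baby steps 5^j mod 47 (j:value) for j=0..6: 0:1, 1:5, 2:25, 3:31, 4:14, 5:23, 6:21.
Giant-step multiplier: 5^(-7) ≡ 5^(46-7) = 5^39 ≡ 30 (mod 47).
Giant steps γ_i = 13·30^i mod 47: γ_0=13, γ_1=14 (in table at j=4).
x = i·n + j = 1·7 + 4 = 11.
Check: 5^11 ≡ 13 (mod 47).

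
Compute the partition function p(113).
851376628

p(n) counts ways to write n as a sum of positive integers (order ignored).
Euler's pentagonal recurrence: p(k) = p(k-1) + p(k-2) - p(k-5) - p(k-7) + p(k-12) + p(k-15) - ... (offsets j(3j∓1)/2, signs ++--, p(0)=1, p(<0)=0).
DP table for k = 0..112: p(0)=1, p(1)=1, p(2)=2, p(3)=3, p(4)=5, p(5)=7, p(6)=11, p(7)=15, p(8)=22, p(9)=30, p(10)=42, p(11)=56, p(12)=77, p(13)=101, p(14)=135, p(15)=176, p(16)=231, p(17)=297, p(18)=385, p(19)=490, p(20)=627, p(21)=792, p(22)=1002, p(23)=1255, p(24)=1575, p(25)=1958, p(26)=2436, p(27)=3010, p(28)=3718, p(29)=4565, p(30)=5604, p(31)=6842, p(32)=8349, p(33)=10143, p(34)=12310, p(35)=14883, p(36)=17977, p(37)=21637, p(38)=26015, p(39)=31185, p(40)=37338, p(41)=44583, p(42)=53174, p(43)=63261, p(44)=75175, p(45)=89134, p(46)=105558, p(47)=124754, p(48)=147273, p(49)=173525, p(50)=204226, p(51)=239943, p(52)=281589, p(53)=329931, p(54)=386155, p(55)=451276, p(56)=526823, p(57)=614154, p(58)=715220, p(59)=831820, p(60)=966467, p(61)=1121505, p(62)=1300156, p(63)=1505499, p(64)=1741630, p(65)=2012558, p(66)=2323520, p(67)=2679689, p(68)=3087735, p(69)=3554345, p(70)=4087968, p(71)=4697205, p(72)=5392783, p(73)=6185689, p(74)=7089500, p(75)=8118264, p(76)=9289091, p(77)=10619863, p(78)=12132164, p(79)=13848650, p(80)=15796476, p(81)=18004327, p(82)=20506255, p(83)=23338469, p(84)=26543660, p(85)=30167357, p(86)=34262962, p(87)=38887673, p(88)=44108109, p(89)=49995925, p(90)=56634173, p(91)=64112359, p(92)=72533807, p(93)=82010177, p(94)=92669720, p(95)=104651419, p(96)=118114304, p(97)=133230930, p(98)=150198136, p(99)=169229875, p(100)=190569292, p(101)=214481126, p(102)=241265379, p(103)=271248950, p(104)=304801365, p(105)=342325709, p(106)=384276336, p(107)=431149389, p(108)=483502844, p(109)=541946240, p(110)=607163746, p(111)=679903203, p(112)=761002156.
Final step: p(113) = p(112) + p(111) - p(108) - p(106) + p(101) + p(98) - p(91) - p(87) + p(78) + p(73) - p(62) - p(56) + p(43) + p(36) - p(21) - p(13)
= 761002156 + 679903203 - 483502844 - 384276336 + 214481126 + 150198136 - 64112359 - 38887673 + 12132164 + 6185689 - 1300156 - 526823 + 63261 + 17977 - 792 - 101
= 851376628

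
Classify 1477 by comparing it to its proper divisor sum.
deficient

Proper divisors of 1477: sum = 1 + 7 + 211 = 219
Since 219 < 1477, 1477 is deficient.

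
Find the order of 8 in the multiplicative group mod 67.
22

67 is prime, so ord(8) divides φ(67) = 66.
Divisors of 66: 1, 2, 3, 6, 11, 22, 33, 66.
Repeated squaring: 8^1 ≡ 8, 8^2 ≡ 64, 8^4 ≡ 9, 8^8 ≡ 14, 8^16 ≡ 62, 8^32 ≡ 25, 8^64 ≡ 22 (mod 67).
Test 8^d mod 67 for each divisor d in increasing order:
8^1 ≡ 8
8^2 ≡ 64
8^3 = 8^2·8^1 ≡ 43
8^6 = 8^4·8^2 ≡ 40
8^11 = 8^8·8^2·8^1 ≡ 66
8^22 = 8^16·8^4·8^2 ≡ 1  ← first divisor giving 1
The order is 22.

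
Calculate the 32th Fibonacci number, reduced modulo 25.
9

Matrix identity: Q^n = [[F_(n+1), F_n], [F_n, F_(n-1)]] with Q = [[1,1],[1,0]].
n = 32 = 100000₂. Square-and-multiply, entries mod 25:
Q^1 = [[1,1],[1,0]]
Q^2 = (Q^1)² = [[2,1],[1,1]]
Q^4 = (Q^2)² = [[5,3],[3,2]]
Q^8 = (Q^4)² = [[9,21],[21,13]]
Q^16 = (Q^8)² = [[22,12],[12,10]]
Q^32 = (Q^16)² = [[3,9],[9,19]]
F_32 mod 25 = Q^32[0][1] = 9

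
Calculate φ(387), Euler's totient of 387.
252

387 = 3^2 × 43
φ(n) = n × ∏(1 - 1/p) for each prime p dividing n
φ(387) = 387 × (1 - 1/3) × (1 - 1/43) = 252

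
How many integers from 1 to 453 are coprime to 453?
300

453 = 3 × 151
φ(n) = n × ∏(1 - 1/p) for each prime p dividing n
φ(453) = 453 × (1 - 1/3) × (1 - 1/151) = 300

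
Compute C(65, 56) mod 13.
0

Using Lucas' theorem:
Write n=65 and k=56 in base 13:
n in base 13: [5, 0]
k in base 13: [4, 4]
C(65,56) mod 13 = ∏ C(n_i, k_i) mod 13
Digit binomials (mod 13): C(5,4) = 5; C(0,4) = 0 (k_i > n_i)
Product: 5 × 0 = 0 ≡ 0 (mod 13)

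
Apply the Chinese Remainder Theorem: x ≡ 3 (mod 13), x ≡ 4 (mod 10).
94

Using Chinese Remainder Theorem:
M = 13 × 10 = 130
M1 = 10, M2 = 13
y1 = 10^(-1) mod 13 = 4
y2 = 13^(-1) mod 10 = 7
x = (3×10×4 + 4×13×7) mod 130 = 94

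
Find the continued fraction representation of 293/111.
[2; 1, 1, 1, 3, 2, 4]

Euclidean algorithm steps:
293 = 2 × 111 + 71
111 = 1 × 71 + 40
71 = 1 × 40 + 31
40 = 1 × 31 + 9
31 = 3 × 9 + 4
9 = 2 × 4 + 1
4 = 4 × 1 + 0
Continued fraction: [2; 1, 1, 1, 3, 2, 4]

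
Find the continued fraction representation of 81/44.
[1; 1, 5, 3, 2]

Euclidean algorithm steps:
81 = 1 × 44 + 37
44 = 1 × 37 + 7
37 = 5 × 7 + 2
7 = 3 × 2 + 1
2 = 2 × 1 + 0
Continued fraction: [1; 1, 5, 3, 2]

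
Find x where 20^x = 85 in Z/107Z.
34

Baby-step giant-step with step n = ⌈√107⌉ = 11.
Baby steps 20^j mod 107 (j:value) for j=0..10: 0:1, 1:20, 2:79, 3:82, 4:35, 5:58, 6:90, 7:88, 8:48, 9:104, 10:47.
Giant-step multiplier: 20^(-11) ≡ 20^(106-11) = 20^95 ≡ 93 (mod 107).
Giant steps γ_i = 85·93^i mod 107: γ_0=85, γ_1=94, γ_2=75, γ_3=20 (in table at j=1).
x = i·n + j = 3·11 + 1 = 34.
Check: 20^34 ≡ 85 (mod 107).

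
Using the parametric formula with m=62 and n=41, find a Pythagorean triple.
(2163, 5084, 5525)

Euclid's formula: a = m² - n², b = 2mn, c = m² + n²
m = 62, n = 41
a = 62² - 41² = 3844 - 1681 = 2163
b = 2 × 62 × 41 = 5084
c = 62² + 41² = 3844 + 1681 = 5525
Verification: 2163² + 5084² = 4678569 + 25847056 = 30525625 = 5525² ✓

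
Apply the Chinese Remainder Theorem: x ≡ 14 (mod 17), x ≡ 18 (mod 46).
524

Using Chinese Remainder Theorem:
M = 17 × 46 = 782
M1 = 46, M2 = 17
y1 = 46^(-1) mod 17 = 10
y2 = 17^(-1) mod 46 = 19
x = (14×46×10 + 18×17×19) mod 782 = 524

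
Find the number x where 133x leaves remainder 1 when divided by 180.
157

gcd(133, 180) = 1, so the inverse exists.
Extended Euclidean algorithm on (180, 133):
180 = 1 × 133 + 47  ⟹  47 = (1)·180 + (-1)·133
133 = 2 × 47 + 39  ⟹  39 = (-2)·180 + (3)·133
47 = 1 × 39 + 8  ⟹  8 = (3)·180 + (-4)·133
39 = 4 × 8 + 7  ⟹  7 = (-14)·180 + (19)·133
8 = 1 × 7 + 1  ⟹  1 = (17)·180 + (-23)·133
So (-23)·133 ≡ 1 (mod 180), i.e. 133^(-1) ≡ -23 ≡ 157 (mod 180).
Check: 133 × 157 = 20881 ≡ 1 (mod 180)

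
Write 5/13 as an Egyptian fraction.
1/3 + 1/20 + 1/780

Greedy algorithm:
5/13: ceiling(13/5) = 3, use 1/3
2/39: ceiling(39/2) = 20, use 1/20
1/780: ceiling(780/1) = 780, use 1/780
Result: 5/13 = 1/3 + 1/20 + 1/780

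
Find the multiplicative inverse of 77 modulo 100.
13

gcd(77, 100) = 1, so the inverse exists.
Extended Euclidean algorithm on (100, 77):
100 = 1 × 77 + 23  ⟹  23 = (1)·100 + (-1)·77
77 = 3 × 23 + 8  ⟹  8 = (-3)·100 + (4)·77
23 = 2 × 8 + 7  ⟹  7 = (7)·100 + (-9)·77
8 = 1 × 7 + 1  ⟹  1 = (-10)·100 + (13)·77
So (13)·77 ≡ 1 (mod 100), i.e. 77^(-1) ≡ 13 (mod 100).
Check: 77 × 13 = 1001 ≡ 1 (mod 100)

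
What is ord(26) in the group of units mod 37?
3

37 is prime, so ord(26) divides φ(37) = 36.
Divisors of 36: 1, 2, 3, 4, 6, 9, 12, 18, 36.
Repeated squaring: 26^1 ≡ 26, 26^2 ≡ 10, 26^4 ≡ 26, 26^8 ≡ 10, 26^16 ≡ 26, 26^32 ≡ 10 (mod 37).
Test 26^d mod 37 for each divisor d in increasing order:
26^1 ≡ 26
26^2 ≡ 10
26^3 = 26^2·26^1 ≡ 1  ← first divisor giving 1
The order is 3.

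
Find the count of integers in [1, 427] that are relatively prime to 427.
360

427 = 7 × 61
φ(n) = n × ∏(1 - 1/p) for each prime p dividing n
φ(427) = 427 × (1 - 1/7) × (1 - 1/61) = 360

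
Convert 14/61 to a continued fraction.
[0; 4, 2, 1, 4]

Euclidean algorithm steps:
14 = 0 × 61 + 14
61 = 4 × 14 + 5
14 = 2 × 5 + 4
5 = 1 × 4 + 1
4 = 4 × 1 + 0
Continued fraction: [0; 4, 2, 1, 4]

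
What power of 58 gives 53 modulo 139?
31

Baby-step giant-step with step n = ⌈√139⌉ = 12.
Baby steps 58^j mod 139 (j:value) for j=0..11: 0:1, 1:58, 2:28, 3:95, 4:89, 5:19, 6:129, 7:115, 8:137, 9:23, 10:83, 11:88.
Giant-step multiplier: 58^(-12) ≡ 58^(138-12) = 58^126 ≡ 57 (mod 139).
Giant steps γ_i = 53·57^i mod 139: γ_0=53, γ_1=102, γ_2=115 (in table at j=7).
x = i·n + j = 2·12 + 7 = 31.
Check: 58^31 ≡ 53 (mod 139).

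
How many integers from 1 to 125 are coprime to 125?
100

125 = 5^3
φ(n) = n × ∏(1 - 1/p) for each prime p dividing n
φ(125) = 125 × (1 - 1/5) = 100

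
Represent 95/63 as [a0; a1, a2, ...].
[1; 1, 1, 31]

Euclidean algorithm steps:
95 = 1 × 63 + 32
63 = 1 × 32 + 31
32 = 1 × 31 + 1
31 = 31 × 1 + 0
Continued fraction: [1; 1, 1, 31]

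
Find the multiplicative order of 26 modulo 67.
33

67 is prime, so ord(26) divides φ(67) = 66.
Divisors of 66: 1, 2, 3, 6, 11, 22, 33, 66.
Repeated squaring: 26^1 ≡ 26, 26^2 ≡ 6, 26^4 ≡ 36, 26^8 ≡ 23, 26^16 ≡ 60, 26^32 ≡ 49, 26^64 ≡ 56 (mod 67).
Test 26^d mod 67 for each divisor d in increasing order:
26^1 ≡ 26
26^2 ≡ 6
26^3 = 26^2·26^1 ≡ 22
26^6 = 26^4·26^2 ≡ 15
26^11 = 26^8·26^2·26^1 ≡ 37
26^22 = 26^16·26^4·26^2 ≡ 29
26^33 = 26^32·26^1 ≡ 1  ← first divisor giving 1
The order is 33.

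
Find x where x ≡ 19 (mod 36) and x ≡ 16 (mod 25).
91

Using Chinese Remainder Theorem:
M = 36 × 25 = 900
M1 = 25, M2 = 36
y1 = 25^(-1) mod 36 = 13
y2 = 36^(-1) mod 25 = 16
x = (19×25×13 + 16×36×16) mod 900 = 91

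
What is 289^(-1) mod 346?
261

gcd(289, 346) = 1, so the inverse exists.
Extended Euclidean algorithm on (346, 289):
346 = 1 × 289 + 57  ⟹  57 = (1)·346 + (-1)·289
289 = 5 × 57 + 4  ⟹  4 = (-5)·346 + (6)·289
57 = 14 × 4 + 1  ⟹  1 = (71)·346 + (-85)·289
So (-85)·289 ≡ 1 (mod 346), i.e. 289^(-1) ≡ -85 ≡ 261 (mod 346).
Check: 289 × 261 = 75429 ≡ 1 (mod 346)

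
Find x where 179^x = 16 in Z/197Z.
108

Baby-step giant-step with step n = ⌈√197⌉ = 15.
Baby steps 179^j mod 197 (j:value) for j=0..14: 0:1, 1:179, 2:127, 3:78, 4:172, 5:56, 6:174, 7:20, 8:34, 9:176, 10:181, 11:91, 12:135, 13:131, 14:6.
Giant-step multiplier: 179^(-15) ≡ 179^(196-15) = 179^181 ≡ 31 (mod 197).
Giant steps γ_i = 16·31^i mod 197: γ_0=16, γ_1=102, γ_2=10, γ_3=113, γ_4=154, γ_5=46, γ_6=47, γ_7=78 (in table at j=3).
x = i·n + j = 7·15 + 3 = 108.
Check: 179^108 ≡ 16 (mod 197).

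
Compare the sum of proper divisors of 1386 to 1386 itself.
abundant

Proper divisors of 1386: sum = 1 + 2 + 3 + 6 + 7 + 9 + 11 + 14 + ... + 198 + 231 + 462 + 693 (23 divisors) = 2358
Since 2358 > 1386, 1386 is abundant.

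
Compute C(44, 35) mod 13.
0

Using Lucas' theorem:
Write n=44 and k=35 in base 13:
n in base 13: [3, 5]
k in base 13: [2, 9]
C(44,35) mod 13 = ∏ C(n_i, k_i) mod 13
Digit binomials (mod 13): C(3,2) = 3; C(5,9) = 0 (k_i > n_i)
Product: 3 × 0 = 0 ≡ 0 (mod 13)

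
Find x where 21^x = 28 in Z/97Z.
39

Baby-step giant-step with step n = ⌈√97⌉ = 10.
Baby steps 21^j mod 97 (j:value) for j=0..9: 0:1, 1:21, 2:53, 3:46, 4:93, 5:13, 6:79, 7:10, 8:16, 9:45.
Giant-step multiplier: 21^(-10) ≡ 21^(96-10) = 21^86 ≡ 31 (mod 97).
Giant steps γ_i = 28·31^i mod 97: γ_0=28, γ_1=92, γ_2=39, γ_3=45 (in table at j=9).
x = i·n + j = 3·10 + 9 = 39.
Check: 21^39 ≡ 28 (mod 97).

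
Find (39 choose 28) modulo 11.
3

Using Lucas' theorem:
Write n=39 and k=28 in base 11:
n in base 11: [3, 6]
k in base 11: [2, 6]
C(39,28) mod 11 = ∏ C(n_i, k_i) mod 11
Digit binomials (mod 11): C(3,2) = 3; C(6,6) = 1
Product: 3 × 1 = 3 ≡ 3 (mod 11)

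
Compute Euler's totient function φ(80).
32

80 = 2^4 × 5
φ(n) = n × ∏(1 - 1/p) for each prime p dividing n
φ(80) = 80 × (1 - 1/2) × (1 - 1/5) = 32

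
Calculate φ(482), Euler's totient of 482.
240

482 = 2 × 241
φ(n) = n × ∏(1 - 1/p) for each prime p dividing n
φ(482) = 482 × (1 - 1/2) × (1 - 1/241) = 240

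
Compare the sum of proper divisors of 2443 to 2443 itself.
deficient

Proper divisors of 2443: sum = 1 + 7 + 349 = 357
Since 357 < 2443, 2443 is deficient.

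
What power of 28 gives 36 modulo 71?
48

Baby-step giant-step with step n = ⌈√71⌉ = 9.
Baby steps 28^j mod 71 (j:value) for j=0..8: 0:1, 1:28, 2:3, 3:13, 4:9, 5:39, 6:27, 7:46, 8:10.
Giant-step multiplier: 28^(-9) ≡ 28^(70-9) = 28^61 ≡ 53 (mod 71).
Giant steps γ_i = 36·53^i mod 71: γ_0=36, γ_1=62, γ_2=20, γ_3=66, γ_4=19, γ_5=13 (in table at j=3).
x = i·n + j = 5·9 + 3 = 48.
Check: 28^48 ≡ 36 (mod 71).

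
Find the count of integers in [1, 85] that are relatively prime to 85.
64

85 = 5 × 17
φ(n) = n × ∏(1 - 1/p) for each prime p dividing n
φ(85) = 85 × (1 - 1/5) × (1 - 1/17) = 64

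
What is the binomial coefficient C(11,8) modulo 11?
0

Using Lucas' theorem:
Write n=11 and k=8 in base 11:
n in base 11: [1, 0]
k in base 11: [0, 8]
C(11,8) mod 11 = ∏ C(n_i, k_i) mod 11
Digit binomials (mod 11): C(1,0) = 1; C(0,8) = 0 (k_i > n_i)
Product: 1 × 0 = 0 ≡ 0 (mod 11)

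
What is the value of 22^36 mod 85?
81

Repeated squaring. Binary of 36 = 100100.
22^1 ≡ 22 (mod 85); 22^2 ≡ 59 (mod 85); 22^4 ≡ 81 (mod 85); 22^8 ≡ 16 (mod 85); 22^16 ≡ 1 (mod 85); 22^32 ≡ 1 (mod 85)
22^36 = 22^4 × 22^32 ≡ 81 (mod 85)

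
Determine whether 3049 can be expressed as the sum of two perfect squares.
32² + 45² (a=32, b=45)

Factorization: 3049 = 3049
By Fermat: n is sum of two squares iff every prime p ≡ 3 (mod 4) appears to even power.
All primes ≡ 3 (mod 4) appear to even power.
Search a = 0, 1, 2, … for 3049 - a² a perfect square: first hit at a = 32: 3049 - 1024 = 2025 = 45².
3049 = 32² + 45² = 1024 + 2025 ✓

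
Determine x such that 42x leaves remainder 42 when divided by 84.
x ≡ 1 (mod 2)

gcd(42, 84) = 42, which divides 42, so solutions exist.
Divide through by 42: x ≡ 1 (mod 2).
The coefficient of x is now 1, so x ≡ 1 (mod 2).
Check: 42 × 1 = 42 ≡ 42 (mod 84).
x ≡ 1 (mod 2), giving 42 solutions mod 84.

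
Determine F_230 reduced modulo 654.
377

Matrix identity: Q^n = [[F_(n+1), F_n], [F_n, F_(n-1)]] with Q = [[1,1],[1,0]].
n = 230 = 11100110₂. Square-and-multiply, entries mod 654:
Q^1 = [[1,1],[1,0]]
Q^3 = (Q^1)²·Q = [[3,2],[2,1]]
Q^7 = (Q^3)²·Q = [[21,13],[13,8]]
Q^14 = (Q^7)² = [[610,377],[377,233]]
Q^28 = (Q^14)² = [[185,621],[621,218]]
Q^57 = (Q^28)²·Q = [[433,652],[652,435]]
Q^115 = (Q^57)²·Q = [[21,449],[449,226]]
Q^230 = (Q^115)² = [[610,377],[377,233]]
F_230 mod 654 = Q^230[0][1] = 377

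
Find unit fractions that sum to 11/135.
1/13 + 1/220 + 1/77220

Greedy algorithm:
11/135: ceiling(135/11) = 13, use 1/13
8/1755: ceiling(1755/8) = 220, use 1/220
1/77220: ceiling(77220/1) = 77220, use 1/77220
Result: 11/135 = 1/13 + 1/220 + 1/77220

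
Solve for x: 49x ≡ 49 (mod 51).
x ≡ 1 (mod 51)

gcd(49, 51) = 1, which divides 49, so solutions exist.
Find 49^(-1) mod 51 by the extended Euclidean algorithm:
51 = 1 × 49 + 2  ⟹  2 = (1)·51 + (-1)·49
49 = 24 × 2 + 1  ⟹  1 = (-24)·51 + (25)·49
So (25)·49 ≡ 1 (mod 51), i.e. 49^(-1) ≡ 25 (mod 51).
x ≡ 25 × 49 = 1225 ≡ 1 (mod 51).
Check: 49 × 1 = 49 ≡ 49 (mod 51).
Unique solution: x ≡ 1 (mod 51)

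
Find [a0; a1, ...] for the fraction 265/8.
[33; 8]

Euclidean algorithm steps:
265 = 33 × 8 + 1
8 = 8 × 1 + 0
Continued fraction: [33; 8]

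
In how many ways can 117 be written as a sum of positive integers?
1327710076

p(n) counts ways to write n as a sum of positive integers (order ignored).
Euler's pentagonal recurrence: p(k) = p(k-1) + p(k-2) - p(k-5) - p(k-7) + p(k-12) + p(k-15) - ... (offsets j(3j∓1)/2, signs ++--, p(0)=1, p(<0)=0).
DP table for k = 0..116: p(0)=1, p(1)=1, p(2)=2, p(3)=3, p(4)=5, p(5)=7, p(6)=11, p(7)=15, p(8)=22, p(9)=30, p(10)=42, p(11)=56, p(12)=77, p(13)=101, p(14)=135, p(15)=176, p(16)=231, p(17)=297, p(18)=385, p(19)=490, p(20)=627, p(21)=792, p(22)=1002, p(23)=1255, p(24)=1575, p(25)=1958, p(26)=2436, p(27)=3010, p(28)=3718, p(29)=4565, p(30)=5604, p(31)=6842, p(32)=8349, p(33)=10143, p(34)=12310, p(35)=14883, p(36)=17977, p(37)=21637, p(38)=26015, p(39)=31185, p(40)=37338, p(41)=44583, p(42)=53174, p(43)=63261, p(44)=75175, p(45)=89134, p(46)=105558, p(47)=124754, p(48)=147273, p(49)=173525, p(50)=204226, p(51)=239943, p(52)=281589, p(53)=329931, p(54)=386155, p(55)=451276, p(56)=526823, p(57)=614154, p(58)=715220, p(59)=831820, p(60)=966467, p(61)=1121505, p(62)=1300156, p(63)=1505499, p(64)=1741630, p(65)=2012558, p(66)=2323520, p(67)=2679689, p(68)=3087735, p(69)=3554345, p(70)=4087968, p(71)=4697205, p(72)=5392783, p(73)=6185689, p(74)=7089500, p(75)=8118264, p(76)=9289091, p(77)=10619863, p(78)=12132164, p(79)=13848650, p(80)=15796476, p(81)=18004327, p(82)=20506255, p(83)=23338469, p(84)=26543660, p(85)=30167357, p(86)=34262962, p(87)=38887673, p(88)=44108109, p(89)=49995925, p(90)=56634173, p(91)=64112359, p(92)=72533807, p(93)=82010177, p(94)=92669720, p(95)=104651419, p(96)=118114304, p(97)=133230930, p(98)=150198136, p(99)=169229875, p(100)=190569292, p(101)=214481126, p(102)=241265379, p(103)=271248950, p(104)=304801365, p(105)=342325709, p(106)=384276336, p(107)=431149389, p(108)=483502844, p(109)=541946240, p(110)=607163746, p(111)=679903203, p(112)=761002156, p(113)=851376628, p(114)=952050665, p(115)=1064144451, p(116)=1188908248.
Final step: p(117) = p(116) + p(115) - p(112) - p(110) + p(105) + p(102) - p(95) - p(91) + p(82) + p(77) - p(66) - p(60) + p(47) + p(40) - p(25) - p(17) + p(0)
= 1188908248 + 1064144451 - 761002156 - 607163746 + 342325709 + 241265379 - 104651419 - 64112359 + 20506255 + 10619863 - 2323520 - 966467 + 124754 + 37338 - 1958 - 297 + 1
= 1327710076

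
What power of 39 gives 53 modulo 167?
41

Baby-step giant-step with step n = ⌈√167⌉ = 13.
Baby steps 39^j mod 167 (j:value) for j=0..12: 0:1, 1:39, 2:18, 3:34, 4:157, 5:111, 6:154, 7:161, 8:100, 9:59, 10:130, 11:60, 12:2.
Giant-step multiplier: 39^(-13) ≡ 39^(166-13) = 39^153 ≡ 15 (mod 167).
Giant steps γ_i = 53·15^i mod 167: γ_0=53, γ_1=127, γ_2=68, γ_3=18 (in table at j=2).
x = i·n + j = 3·13 + 2 = 41.
Check: 39^41 ≡ 53 (mod 167).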